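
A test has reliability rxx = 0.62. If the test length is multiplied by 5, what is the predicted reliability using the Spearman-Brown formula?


r_new = (n * rxx) / (1 + (n-1) * rxx)
r_new = (5 * 0.62) / (1 + 4 * 0.62)
r_new = 3.1 / 3.48
r_new = 0.8908

0.8908


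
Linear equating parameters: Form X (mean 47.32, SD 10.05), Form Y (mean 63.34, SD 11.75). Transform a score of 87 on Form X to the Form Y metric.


slope = SD_Y / SD_X = 11.75 / 10.05 ~ 1.1692
intercept = mean_Y - slope * mean_X = 63.34 - (11.75 / 10.05) * 47.32 ~ 8.0156
Y = slope * X + intercept. To avoid rounding drift from the rounded slope/intercept, evaluate the equivalent form Y = mean_Y + SD_Y * (X - mean_X) / SD_X at full precision:
Y = 63.34 + 11.75 * (87 - 47.32) / 10.05
Y = 63.34 + 11.75 * 39.68 / 10.05
Y = 63.34 + 466.24 / 10.05
Y = 63.34 + 46.392
Y = 109.732

109.732


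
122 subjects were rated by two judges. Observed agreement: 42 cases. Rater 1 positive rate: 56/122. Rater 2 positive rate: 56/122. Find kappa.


P_o = 42/122 = 0.344262
P_e = (56*56 + 66*66) / 14884 = 0.503359
kappa = (P_o - P_e) / (1 - P_e)
kappa = (0.344262 - 0.503359) / (1 - 0.503359)
kappa = -0.3203

-0.3203


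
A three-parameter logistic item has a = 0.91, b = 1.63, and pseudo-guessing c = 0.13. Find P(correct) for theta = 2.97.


logit = 0.91*(2.97 - 1.63) = 1.2194
P* = 1/(1 + exp(-1.2194)) = 0.772
P = 0.13 + (1 - 0.13) * 0.772
P = 0.8016

0.8016


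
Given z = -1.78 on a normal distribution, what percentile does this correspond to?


CDF(z) = 0.5 * (1 + erf(z/sqrt(2)))
erf(-1.2587) = -0.9249
CDF = 0.0375
Percentile rank = 0.0375 * 100 = 3.75

3.75


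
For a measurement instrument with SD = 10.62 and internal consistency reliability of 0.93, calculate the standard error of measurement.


SEM = SD * sqrt(1 - rxx)
SEM = 10.62 * sqrt(1 - 0.93)
SEM = 10.62 * sqrt(0.07) = 10.62 * 0.264575
SEM = 2.8098

2.8098


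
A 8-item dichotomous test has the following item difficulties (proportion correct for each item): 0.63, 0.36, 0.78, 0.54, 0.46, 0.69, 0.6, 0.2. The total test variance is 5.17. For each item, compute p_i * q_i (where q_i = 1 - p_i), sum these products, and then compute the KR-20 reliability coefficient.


For each item, compute p_i * q_i:
  Item 1: 0.63 * 0.37 = 0.2331
  Item 2: 0.36 * 0.64 = 0.2304
  Item 3: 0.78 * 0.22 = 0.1716
  Item 4: 0.54 * 0.46 = 0.2484
  Item 5: 0.46 * 0.54 = 0.2484
  Item 6: 0.69 * 0.31 = 0.2139
  Item 7: 0.6 * 0.4 = 0.24
  Item 8: 0.2 * 0.8 = 0.16
Sum(p_i * q_i) = 0.2331 + 0.2304 + 0.1716 + 0.2484 + 0.2484 + 0.2139 + 0.24 + 0.16 = 1.7458
KR-20 = (k/(k-1)) * (1 - Sum(p_i*q_i) / Var_total)
= (8/7) * (1 - 1.7458/5.17)
= 1.1429 * 0.6623
KR-20 = 0.7569

0.7569


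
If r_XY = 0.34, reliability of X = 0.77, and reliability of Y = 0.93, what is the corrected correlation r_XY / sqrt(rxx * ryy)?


r_corrected = rxy / sqrt(rxx * ryy)
= 0.34 / sqrt(0.77 * 0.93)
= 0.34 / sqrt(0.7161)
= 0.34 / 0.846227
r_corrected = 0.4018

0.4018


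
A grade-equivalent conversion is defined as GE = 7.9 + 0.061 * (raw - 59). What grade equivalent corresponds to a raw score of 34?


raw - median = 34 - 59 = -25
slope * diff = 0.061 * -25 = -1.525
GE = 7.9 + -1.525
GE = 6.375

6.375


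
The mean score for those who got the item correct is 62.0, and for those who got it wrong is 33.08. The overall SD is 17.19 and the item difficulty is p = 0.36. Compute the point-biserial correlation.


q = 1 - p = 0.64
rpb = ((M1 - M0) / SD) * sqrt(p * q)
rpb = ((62.0 - 33.08) / 17.19) * sqrt(0.36 * 0.64)
rpb = 0.8075

0.8075


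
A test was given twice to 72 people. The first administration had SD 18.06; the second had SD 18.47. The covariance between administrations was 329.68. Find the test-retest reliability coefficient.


r = cov(X,Y) / (SD_X * SD_Y)
r = 329.68 / (18.06 * 18.47)
r = 329.68 / 333.5682
r = 0.9883

0.9883


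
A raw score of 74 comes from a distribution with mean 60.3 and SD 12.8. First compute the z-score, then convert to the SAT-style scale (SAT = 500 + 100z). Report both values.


z = (X - mean) / SD = (74 - 60.3) / 12.8
z = 13.7 / 12.8
z = 1.0703
SAT-scale = SAT = 500 + 100z
Carry z at full precision (z = 13.7 / 12.8) into the conversion:
SAT-scale = 500 + 100 * (13.7 / 12.8) = 500 + 1370 / 12.8
SAT-scale = 500 + 107.0312
SAT-scale = 607.0312

607.0312


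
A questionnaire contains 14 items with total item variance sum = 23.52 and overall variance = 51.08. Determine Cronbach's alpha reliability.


alpha = (k/(k-1)) * (1 - sum(si^2)/s_total^2)
= (14/13) * (1 - 23.52/51.08)
alpha = 0.581

0.581


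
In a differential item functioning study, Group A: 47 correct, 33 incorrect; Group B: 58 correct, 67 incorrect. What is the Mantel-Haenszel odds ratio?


Odds_A = 47/33 = 1.4242
Odds_B = 58/67 = 0.8657
OR = Odds_A / Odds_B = 1.4242 / 0.8657
Exactly, OR = (47 * 67) / (33 * 58) = 3149 / 1914
OR = 1.6452

1.6452


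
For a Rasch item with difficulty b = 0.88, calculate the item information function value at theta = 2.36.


P = 1/(1+exp(-(2.36-0.88))) = 0.8146
I = P*(1-P) = 0.8146 * 0.1854
I = 0.151

0.151


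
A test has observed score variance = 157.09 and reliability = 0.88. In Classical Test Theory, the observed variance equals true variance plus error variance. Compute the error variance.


var_true = rxx * var_obs = 0.88 * 157.09 = 138.2392
var_error = var_obs - var_true
var_error = 157.09 - 138.2392
var_error = 18.8508

18.8508


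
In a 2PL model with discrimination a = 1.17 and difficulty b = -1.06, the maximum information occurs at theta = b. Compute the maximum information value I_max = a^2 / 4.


For 2PL, max info at theta = b = -1.06
I_max = a^2 / 4 = 1.17^2 / 4
= 1.3689 / 4
I_max = 0.3422

0.3422


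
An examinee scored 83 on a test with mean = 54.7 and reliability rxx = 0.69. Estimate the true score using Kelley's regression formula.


T_est = rxx * X + (1 - rxx) * mean
T_est = 0.69 * 83 + 0.31 * 54.7
T_est = 57.27 + 16.957
T_est = 74.227

74.227


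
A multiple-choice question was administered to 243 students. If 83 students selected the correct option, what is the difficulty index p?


Item difficulty p = number correct / total examinees
p = 83 / 243
p = 0.3416

0.3416


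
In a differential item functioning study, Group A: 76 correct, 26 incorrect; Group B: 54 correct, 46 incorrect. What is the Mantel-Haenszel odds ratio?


Odds_A = 76/26 = 2.9231
Odds_B = 54/46 = 1.1739
OR = Odds_A / Odds_B = 2.9231 / 1.1739
Exactly, OR = (76 * 46) / (26 * 54) = 3496 / 1404
OR = 2.49

2.49


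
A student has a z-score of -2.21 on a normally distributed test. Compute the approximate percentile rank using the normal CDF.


CDF(z) = 0.5 * (1 + erf(z/sqrt(2)))
erf(-1.5627) = -0.9729
CDF = 0.0136
Percentile rank = 0.0136 * 100 = 1.36

1.36


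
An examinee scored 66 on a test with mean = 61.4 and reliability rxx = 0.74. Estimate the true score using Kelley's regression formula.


T_est = rxx * X + (1 - rxx) * mean
T_est = 0.74 * 66 + 0.26 * 61.4
T_est = 48.84 + 15.964
T_est = 64.804

64.804


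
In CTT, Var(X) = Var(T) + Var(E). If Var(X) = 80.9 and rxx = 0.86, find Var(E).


var_true = rxx * var_obs = 0.86 * 80.9 = 69.574
var_error = var_obs - var_true
var_error = 80.9 - 69.574
var_error = 11.326

11.326


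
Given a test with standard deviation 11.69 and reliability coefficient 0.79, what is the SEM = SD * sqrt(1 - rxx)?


SEM = SD * sqrt(1 - rxx)
SEM = 11.69 * sqrt(1 - 0.79)
SEM = 11.69 * sqrt(0.21) = 11.69 * 0.458258
SEM = 5.357

5.357


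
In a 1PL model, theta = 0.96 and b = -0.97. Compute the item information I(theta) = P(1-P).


P = 1/(1+exp(-(0.96--0.97))) = 0.8732
I = P*(1-P) = 0.8732 * 0.1268
I = 0.1107

0.1107


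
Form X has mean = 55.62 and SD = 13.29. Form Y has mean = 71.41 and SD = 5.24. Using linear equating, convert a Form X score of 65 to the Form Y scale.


slope = SD_Y / SD_X = 5.24 / 13.29 ~ 0.3943
intercept = mean_Y - slope * mean_X = 71.41 - (5.24 / 13.29) * 55.62 ~ 49.4801
Y = slope * X + intercept. To avoid rounding drift from the rounded slope/intercept, evaluate the equivalent form Y = mean_Y + SD_Y * (X - mean_X) / SD_X at full precision:
Y = 71.41 + 5.24 * (65 - 55.62) / 13.29
Y = 71.41 + 5.24 * 9.38 / 13.29
Y = 71.41 + 49.1512 / 13.29
Y = 71.41 + 3.6984
Y = 75.1084

75.1084


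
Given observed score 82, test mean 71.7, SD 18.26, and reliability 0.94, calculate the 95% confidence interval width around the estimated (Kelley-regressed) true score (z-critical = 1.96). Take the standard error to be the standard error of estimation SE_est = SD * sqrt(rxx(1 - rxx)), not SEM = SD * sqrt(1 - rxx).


True score estimate = 0.94*82 + 0.06*71.7 = 81.382
SE_est = SD * sqrt(rxx * (1 - rxx)) = 18.26 * sqrt(0.94 * 0.06) = 18.26 * sqrt(0.0564) = 4.33651
CI = T_est +/- z * SE_est, so width = 2 * z * SE_est = 2 * 1.96 * 4.33651
Width = 16.9991

16.9991


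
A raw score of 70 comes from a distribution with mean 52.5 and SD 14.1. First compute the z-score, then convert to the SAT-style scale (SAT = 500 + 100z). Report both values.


z = (X - mean) / SD = (70 - 52.5) / 14.1
z = 17.5 / 14.1
z = 1.2411
SAT-scale = SAT = 500 + 100z
Carry z at full precision (z = 17.5 / 14.1) into the conversion:
SAT-scale = 500 + 100 * (17.5 / 14.1) = 500 + 1750 / 14.1
SAT-scale = 500 + 124.1135
SAT-scale = 624.1135

624.1135


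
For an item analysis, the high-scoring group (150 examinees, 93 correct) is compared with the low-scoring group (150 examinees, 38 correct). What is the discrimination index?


p_upper = 93/150 = 0.62
p_lower = 38/150 = 0.2533
D = 0.62 - 0.2533 = 0.3667

0.3667


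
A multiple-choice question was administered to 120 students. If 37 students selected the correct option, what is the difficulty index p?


Item difficulty p = number correct / total examinees
p = 37 / 120
p = 0.3083

0.3083


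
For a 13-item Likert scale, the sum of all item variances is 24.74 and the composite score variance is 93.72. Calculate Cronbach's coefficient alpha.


alpha = (k/(k-1)) * (1 - sum(si^2)/s_total^2)
= (13/12) * (1 - 24.74/93.72)
alpha = 0.7974

0.7974


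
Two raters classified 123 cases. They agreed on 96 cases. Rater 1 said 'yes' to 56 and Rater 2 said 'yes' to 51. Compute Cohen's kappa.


P_o = 96/123 = 0.780488
P_e = (56*51 + 67*72) / 15129 = 0.507634
kappa = (P_o - P_e) / (1 - P_e)
kappa = (0.780488 - 0.507634) / (1 - 0.507634)
kappa = 0.5542

0.5542


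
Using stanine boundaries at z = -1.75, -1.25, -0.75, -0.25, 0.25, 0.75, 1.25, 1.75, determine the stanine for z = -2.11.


Stanine boundaries: [-1.75, -1.25, -0.75, -0.25, 0.25, 0.75, 1.25, 1.75]
z = -2.11
Check each boundary:
  z < -1.75
  z < -1.25
  z < -0.75
  z < -0.25
  z < 0.25
  z < 0.75
  z < 1.25
  z < 1.75
Highest qualifying boundary gives stanine = 1

1


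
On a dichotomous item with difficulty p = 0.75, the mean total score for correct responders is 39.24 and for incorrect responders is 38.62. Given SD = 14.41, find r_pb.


q = 1 - p = 0.25
rpb = ((M1 - M0) / SD) * sqrt(p * q)
rpb = ((39.24 - 38.62) / 14.41) * sqrt(0.75 * 0.25)
rpb = 0.0186

0.0186


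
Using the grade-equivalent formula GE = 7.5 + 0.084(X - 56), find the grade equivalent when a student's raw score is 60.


raw - median = 60 - 56 = 4
slope * diff = 0.084 * 4 = 0.336
GE = 7.5 + 0.336
GE = 7.836

7.836


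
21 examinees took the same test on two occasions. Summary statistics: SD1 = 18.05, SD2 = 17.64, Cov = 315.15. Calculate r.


r = cov(X,Y) / (SD_X * SD_Y)
r = 315.15 / (18.05 * 17.64)
r = 315.15 / 318.402
r = 0.9898

0.9898


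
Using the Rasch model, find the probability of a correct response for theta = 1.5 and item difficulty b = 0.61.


theta - b = 1.5 - 0.61 = 0.89
exp(-(theta - b)) = exp(-0.89) = 0.4107
P = 1 / (1 + 0.4107)
P = 0.7089

0.7089


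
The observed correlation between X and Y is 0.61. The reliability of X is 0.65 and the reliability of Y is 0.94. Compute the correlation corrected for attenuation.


r_corrected = rxy / sqrt(rxx * ryy)
= 0.61 / sqrt(0.65 * 0.94)
= 0.61 / sqrt(0.611)
= 0.61 / 0.781665
r_corrected = 0.7804

0.7804


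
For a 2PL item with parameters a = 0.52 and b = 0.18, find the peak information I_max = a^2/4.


For 2PL, max info at theta = b = 0.18
I_max = a^2 / 4 = 0.52^2 / 4
= 0.2704 / 4
I_max = 0.0676

0.0676


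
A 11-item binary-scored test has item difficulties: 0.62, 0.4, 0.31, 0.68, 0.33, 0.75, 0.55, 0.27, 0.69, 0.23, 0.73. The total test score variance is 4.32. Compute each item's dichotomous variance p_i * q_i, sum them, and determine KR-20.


For each item, compute p_i * q_i:
  Item 1: 0.62 * 0.38 = 0.2356
  Item 2: 0.4 * 0.6 = 0.24
  Item 3: 0.31 * 0.69 = 0.2139
  Item 4: 0.68 * 0.32 = 0.2176
  Item 5: 0.33 * 0.67 = 0.2211
  Item 6: 0.75 * 0.25 = 0.1875
  Item 7: 0.55 * 0.45 = 0.2475
  Item 8: 0.27 * 0.73 = 0.1971
  Item 9: 0.69 * 0.31 = 0.2139
  Item 10: 0.23 * 0.77 = 0.1771
  Item 11: 0.73 * 0.27 = 0.1971
Sum(p_i * q_i) = 0.2356 + 0.24 + 0.2139 + 0.2176 + 0.2211 + 0.1875 + 0.2475 + 0.1971 + 0.2139 + 0.1771 + 0.1971 = 2.3484
KR-20 = (k/(k-1)) * (1 - Sum(p_i*q_i) / Var_total)
= (11/10) * (1 - 2.3484/4.32)
= 1.1 * 0.4564
KR-20 = 0.502

0.502


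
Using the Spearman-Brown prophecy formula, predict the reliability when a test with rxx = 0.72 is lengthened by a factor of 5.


r_new = (n * rxx) / (1 + (n-1) * rxx)
r_new = (5 * 0.72) / (1 + 4 * 0.72)
r_new = 3.6 / 3.88
r_new = 0.9278

0.9278


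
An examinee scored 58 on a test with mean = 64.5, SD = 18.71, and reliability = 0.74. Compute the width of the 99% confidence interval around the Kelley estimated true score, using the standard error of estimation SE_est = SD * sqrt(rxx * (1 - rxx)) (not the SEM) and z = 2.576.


True score estimate = 0.74*58 + 0.26*64.5 = 59.69
SE_est = SD * sqrt(rxx * (1 - rxx)) = 18.71 * sqrt(0.74 * 0.26) = 18.71 * sqrt(0.1924) = 8.206847
CI = T_est +/- z * SE_est, so width = 2 * z * SE_est = 2 * 2.576 * 8.206847
Width = 42.2817

42.2817


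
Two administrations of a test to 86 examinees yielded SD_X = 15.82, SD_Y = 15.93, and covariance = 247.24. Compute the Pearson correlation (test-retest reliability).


r = cov(X,Y) / (SD_X * SD_Y)
r = 247.24 / (15.82 * 15.93)
r = 247.24 / 252.0126
r = 0.9811

0.9811


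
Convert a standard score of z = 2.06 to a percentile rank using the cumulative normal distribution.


CDF(z) = 0.5 * (1 + erf(z/sqrt(2)))
erf(1.4566) = 0.9606
CDF = 0.9803
Percentile rank = 0.9803 * 100 = 98.03

98.03


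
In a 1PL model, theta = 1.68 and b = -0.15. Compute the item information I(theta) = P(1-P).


P = 1/(1+exp(-(1.68--0.15))) = 0.8618
I = P*(1-P) = 0.8618 * 0.1382
I = 0.1191

0.1191


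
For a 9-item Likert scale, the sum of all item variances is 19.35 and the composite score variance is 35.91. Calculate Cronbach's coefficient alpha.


alpha = (k/(k-1)) * (1 - sum(si^2)/s_total^2)
= (9/8) * (1 - 19.35/35.91)
alpha = 0.5188

0.5188


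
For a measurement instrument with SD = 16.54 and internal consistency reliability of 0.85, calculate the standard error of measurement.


SEM = SD * sqrt(1 - rxx)
SEM = 16.54 * sqrt(1 - 0.85)
SEM = 16.54 * sqrt(0.15) = 16.54 * 0.387298
SEM = 6.4059

6.4059


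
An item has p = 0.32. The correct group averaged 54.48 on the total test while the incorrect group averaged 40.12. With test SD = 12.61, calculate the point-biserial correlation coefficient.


q = 1 - p = 0.68
rpb = ((M1 - M0) / SD) * sqrt(p * q)
rpb = ((54.48 - 40.12) / 12.61) * sqrt(0.32 * 0.68)
rpb = 0.5312

0.5312


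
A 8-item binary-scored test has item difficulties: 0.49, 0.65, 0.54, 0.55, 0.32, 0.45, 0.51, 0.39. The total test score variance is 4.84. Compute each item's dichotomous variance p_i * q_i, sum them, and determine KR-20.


For each item, compute p_i * q_i:
  Item 1: 0.49 * 0.51 = 0.2499
  Item 2: 0.65 * 0.35 = 0.2275
  Item 3: 0.54 * 0.46 = 0.2484
  Item 4: 0.55 * 0.45 = 0.2475
  Item 5: 0.32 * 0.68 = 0.2176
  Item 6: 0.45 * 0.55 = 0.2475
  Item 7: 0.51 * 0.49 = 0.2499
  Item 8: 0.39 * 0.61 = 0.2379
Sum(p_i * q_i) = 0.2499 + 0.2275 + 0.2484 + 0.2475 + 0.2176 + 0.2475 + 0.2499 + 0.2379 = 1.9262
KR-20 = (k/(k-1)) * (1 - Sum(p_i*q_i) / Var_total)
= (8/7) * (1 - 1.9262/4.84)
= 1.1429 * 0.602
KR-20 = 0.688

0.688


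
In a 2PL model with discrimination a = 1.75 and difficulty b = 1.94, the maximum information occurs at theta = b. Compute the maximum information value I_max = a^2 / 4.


For 2PL, max info at theta = b = 1.94
I_max = a^2 / 4 = 1.75^2 / 4
= 3.0625 / 4
I_max = 0.7656

0.7656


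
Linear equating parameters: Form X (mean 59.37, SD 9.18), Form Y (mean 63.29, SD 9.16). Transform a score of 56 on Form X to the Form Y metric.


slope = SD_Y / SD_X = 9.16 / 9.18 ~ 0.9978
intercept = mean_Y - slope * mean_X = 63.29 - (9.16 / 9.18) * 59.37 ~ 4.0493
Y = slope * X + intercept. To avoid rounding drift from the rounded slope/intercept, evaluate the equivalent form Y = mean_Y + SD_Y * (X - mean_X) / SD_X at full precision:
Y = 63.29 + 9.16 * (56 - 59.37) / 9.18
Y = 63.29 - 9.16 * 3.37 / 9.18
Y = 63.29 - 30.8692 / 9.18
Y = 63.29 - 3.3627
Y = 59.9273

59.9273


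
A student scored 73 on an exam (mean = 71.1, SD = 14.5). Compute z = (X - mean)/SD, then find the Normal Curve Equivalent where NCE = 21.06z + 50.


z = (X - mean) / SD = (73 - 71.1) / 14.5
z = 1.9 / 14.5
z = 0.131
NCE = NCE = 21.06z + 50
Carry z at full precision (z = 1.9 / 14.5) into the conversion:
NCE = 21.06 * (1.9 / 14.5) + 50 = 40.014 / 14.5 + 50
NCE = 2.7596 + 50
NCE = 52.7596

52.7596


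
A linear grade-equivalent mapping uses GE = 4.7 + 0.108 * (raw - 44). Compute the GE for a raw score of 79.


raw - median = 79 - 44 = 35
slope * diff = 0.108 * 35 = 3.78
GE = 4.7 + 3.78
GE = 8.48

8.48


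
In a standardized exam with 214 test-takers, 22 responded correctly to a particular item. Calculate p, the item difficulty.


Item difficulty p = number correct / total examinees
p = 22 / 214
p = 0.1028

0.1028


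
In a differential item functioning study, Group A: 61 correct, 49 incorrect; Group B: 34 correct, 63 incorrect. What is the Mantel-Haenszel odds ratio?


Odds_A = 61/49 = 1.2449
Odds_B = 34/63 = 0.5397
OR = Odds_A / Odds_B = 1.2449 / 0.5397
Exactly, OR = (61 * 63) / (49 * 34) = 3843 / 1666
OR = 2.3067

2.3067


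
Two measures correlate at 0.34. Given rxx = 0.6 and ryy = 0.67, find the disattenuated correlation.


r_corrected = rxy / sqrt(rxx * ryy)
= 0.34 / sqrt(0.6 * 0.67)
= 0.34 / sqrt(0.402)
= 0.34 / 0.634035
r_corrected = 0.5362

0.5362


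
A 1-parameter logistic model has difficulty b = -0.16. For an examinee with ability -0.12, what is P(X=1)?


theta - b = -0.12 - -0.16 = 0.04
exp(-(theta - b)) = exp(-0.04) = 0.9608
P = 1 / (1 + 0.9608)
P = 0.51

0.51


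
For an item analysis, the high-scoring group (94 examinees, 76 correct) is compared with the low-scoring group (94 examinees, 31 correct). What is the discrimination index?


p_upper = 76/94 = 0.8085
p_lower = 31/94 = 0.3298
D = 0.8085 - 0.3298 = 0.4787

0.4787


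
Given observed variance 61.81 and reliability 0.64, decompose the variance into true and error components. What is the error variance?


var_true = rxx * var_obs = 0.64 * 61.81 = 39.5584
var_error = var_obs - var_true
var_error = 61.81 - 39.5584
var_error = 22.2516

22.2516


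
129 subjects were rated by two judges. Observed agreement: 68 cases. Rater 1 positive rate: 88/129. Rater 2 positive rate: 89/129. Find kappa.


P_o = 68/129 = 0.527132
P_e = (88*89 + 41*40) / 16641 = 0.569197
kappa = (P_o - P_e) / (1 - P_e)
kappa = (0.527132 - 0.569197) / (1 - 0.569197)
kappa = -0.0976

-0.0976


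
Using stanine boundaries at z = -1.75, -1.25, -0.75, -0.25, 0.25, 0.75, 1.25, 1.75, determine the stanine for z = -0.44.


Stanine boundaries: [-1.75, -1.25, -0.75, -0.25, 0.25, 0.75, 1.25, 1.75]
z = -0.44
Check each boundary:
  z >= -1.75 -> could be stanine 2
  z >= -1.25 -> could be stanine 3
  z >= -0.75 -> could be stanine 4
  z < -0.25
  z < 0.25
  z < 0.75
  z < 1.25
  z < 1.75
Highest qualifying boundary gives stanine = 4

4


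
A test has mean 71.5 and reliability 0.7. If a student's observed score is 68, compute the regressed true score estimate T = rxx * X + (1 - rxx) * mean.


T_est = rxx * X + (1 - rxx) * mean
T_est = 0.7 * 68 + 0.3 * 71.5
T_est = 47.6 + 21.45
T_est = 69.05

69.05


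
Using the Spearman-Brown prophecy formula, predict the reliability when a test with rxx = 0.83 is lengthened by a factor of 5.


r_new = (n * rxx) / (1 + (n-1) * rxx)
r_new = (5 * 0.83) / (1 + 4 * 0.83)
r_new = 4.15 / 4.32
r_new = 0.9606

0.9606


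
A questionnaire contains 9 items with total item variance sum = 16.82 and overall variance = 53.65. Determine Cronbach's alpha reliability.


alpha = (k/(k-1)) * (1 - sum(si^2)/s_total^2)
= (9/8) * (1 - 16.82/53.65)
alpha = 0.7723

0.7723


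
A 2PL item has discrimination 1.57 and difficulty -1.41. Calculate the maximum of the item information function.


For 2PL, max info at theta = b = -1.41
I_max = a^2 / 4 = 1.57^2 / 4
= 2.4649 / 4
I_max = 0.6162

0.6162


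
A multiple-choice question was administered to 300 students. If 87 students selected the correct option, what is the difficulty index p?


Item difficulty p = number correct / total examinees
p = 87 / 300
p = 0.29

0.29


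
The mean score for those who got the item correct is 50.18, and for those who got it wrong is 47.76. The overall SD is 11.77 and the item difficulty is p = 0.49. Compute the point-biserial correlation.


q = 1 - p = 0.51
rpb = ((M1 - M0) / SD) * sqrt(p * q)
rpb = ((50.18 - 47.76) / 11.77) * sqrt(0.49 * 0.51)
rpb = 0.1028

0.1028


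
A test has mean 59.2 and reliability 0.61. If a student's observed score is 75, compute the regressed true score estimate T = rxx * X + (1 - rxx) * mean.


T_est = rxx * X + (1 - rxx) * mean
T_est = 0.61 * 75 + 0.39 * 59.2
T_est = 45.75 + 23.088
T_est = 68.838

68.838


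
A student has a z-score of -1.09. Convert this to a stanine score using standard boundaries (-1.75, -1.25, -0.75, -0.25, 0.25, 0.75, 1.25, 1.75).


Stanine boundaries: [-1.75, -1.25, -0.75, -0.25, 0.25, 0.75, 1.25, 1.75]
z = -1.09
Check each boundary:
  z >= -1.75 -> could be stanine 2
  z >= -1.25 -> could be stanine 3
  z < -0.75
  z < -0.25
  z < 0.25
  z < 0.75
  z < 1.25
  z < 1.75
Highest qualifying boundary gives stanine = 3

3


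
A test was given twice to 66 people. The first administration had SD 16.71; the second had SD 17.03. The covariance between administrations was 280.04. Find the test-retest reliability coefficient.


r = cov(X,Y) / (SD_X * SD_Y)
r = 280.04 / (16.71 * 17.03)
r = 280.04 / 284.5713
r = 0.9841

0.9841


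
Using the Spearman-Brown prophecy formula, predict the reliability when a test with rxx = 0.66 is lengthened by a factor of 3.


r_new = (n * rxx) / (1 + (n-1) * rxx)
r_new = (3 * 0.66) / (1 + 2 * 0.66)
r_new = 1.98 / 2.32
r_new = 0.8534

0.8534


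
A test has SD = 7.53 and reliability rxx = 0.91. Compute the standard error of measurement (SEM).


SEM = SD * sqrt(1 - rxx)
SEM = 7.53 * sqrt(1 - 0.91)
SEM = 7.53 * sqrt(0.09) = 7.53 * 0.3
SEM = 2.259

2.259


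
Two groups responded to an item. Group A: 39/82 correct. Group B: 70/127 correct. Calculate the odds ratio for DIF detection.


Odds_A = 39/43 = 0.907
Odds_B = 70/57 = 1.2281
OR = Odds_A / Odds_B = 0.907 / 1.2281
Exactly, OR = (39 * 57) / (43 * 70) = 2223 / 3010
OR = 0.7385

0.7385


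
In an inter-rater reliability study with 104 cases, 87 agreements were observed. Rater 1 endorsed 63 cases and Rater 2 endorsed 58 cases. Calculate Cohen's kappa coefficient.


P_o = 87/104 = 0.836538
P_e = (63*58 + 41*46) / 10816 = 0.512204
kappa = (P_o - P_e) / (1 - P_e)
kappa = (0.836538 - 0.512204) / (1 - 0.512204)
kappa = 0.6649

0.6649


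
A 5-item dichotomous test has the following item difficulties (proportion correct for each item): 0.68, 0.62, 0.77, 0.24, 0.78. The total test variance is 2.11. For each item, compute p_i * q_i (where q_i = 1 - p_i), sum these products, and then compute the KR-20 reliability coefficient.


For each item, compute p_i * q_i:
  Item 1: 0.68 * 0.32 = 0.2176
  Item 2: 0.62 * 0.38 = 0.2356
  Item 3: 0.77 * 0.23 = 0.1771
  Item 4: 0.24 * 0.76 = 0.1824
  Item 5: 0.78 * 0.22 = 0.1716
Sum(p_i * q_i) = 0.2176 + 0.2356 + 0.1771 + 0.1824 + 0.1716 = 0.9843
KR-20 = (k/(k-1)) * (1 - Sum(p_i*q_i) / Var_total)
= (5/4) * (1 - 0.9843/2.11)
= 1.25 * 0.5335
KR-20 = 0.6669

0.6669


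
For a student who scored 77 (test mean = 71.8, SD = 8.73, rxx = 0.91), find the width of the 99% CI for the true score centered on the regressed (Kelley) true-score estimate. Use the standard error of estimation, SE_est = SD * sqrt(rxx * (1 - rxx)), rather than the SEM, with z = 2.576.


True score estimate = 0.91*77 + 0.09*71.8 = 76.532
SE_est = SD * sqrt(rxx * (1 - rxx)) = 8.73 * sqrt(0.91 * 0.09) = 8.73 * sqrt(0.0819) = 2.498367
CI = T_est +/- z * SE_est, so width = 2 * z * SE_est = 2 * 2.576 * 2.498367
Width = 12.8716

12.8716


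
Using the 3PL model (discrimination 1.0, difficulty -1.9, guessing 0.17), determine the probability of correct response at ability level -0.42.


logit = 1.0*(-0.42 - -1.9) = 1.48
P* = 1/(1 + exp(-1.48)) = 0.8146
P = 0.17 + (1 - 0.17) * 0.8146
P = 0.8461

0.8461


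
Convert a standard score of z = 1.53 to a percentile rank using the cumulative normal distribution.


CDF(z) = 0.5 * (1 + erf(z/sqrt(2)))
erf(1.0819) = 0.874
CDF = 0.937
Percentile rank = 0.937 * 100 = 93.7

93.7


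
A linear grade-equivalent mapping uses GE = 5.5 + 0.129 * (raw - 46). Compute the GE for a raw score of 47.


raw - median = 47 - 46 = 1
slope * diff = 0.129 * 1 = 0.129
GE = 5.5 + 0.129
GE = 5.629

5.629


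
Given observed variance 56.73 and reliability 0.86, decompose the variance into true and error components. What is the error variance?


var_true = rxx * var_obs = 0.86 * 56.73 = 48.7878
var_error = var_obs - var_true
var_error = 56.73 - 48.7878
var_error = 7.9422

7.9422


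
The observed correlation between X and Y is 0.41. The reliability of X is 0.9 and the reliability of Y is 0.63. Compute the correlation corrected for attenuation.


r_corrected = rxy / sqrt(rxx * ryy)
= 0.41 / sqrt(0.9 * 0.63)
= 0.41 / sqrt(0.567)
= 0.41 / 0.752994
r_corrected = 0.5445

0.5445


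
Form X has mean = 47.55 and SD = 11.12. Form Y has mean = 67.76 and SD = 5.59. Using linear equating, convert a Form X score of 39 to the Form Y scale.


slope = SD_Y / SD_X = 5.59 / 11.12 ~ 0.5027
intercept = mean_Y - slope * mean_X = 67.76 - (5.59 / 11.12) * 47.55 ~ 43.8567
Y = slope * X + intercept. To avoid rounding drift from the rounded slope/intercept, evaluate the equivalent form Y = mean_Y + SD_Y * (X - mean_X) / SD_X at full precision:
Y = 67.76 + 5.59 * (39 - 47.55) / 11.12
Y = 67.76 - 5.59 * 8.55 / 11.12
Y = 67.76 - 47.7945 / 11.12
Y = 67.76 - 4.2981
Y = 63.4619

63.4619


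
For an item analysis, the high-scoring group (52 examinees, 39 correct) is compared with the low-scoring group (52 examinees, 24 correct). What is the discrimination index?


p_upper = 39/52 = 0.75
p_lower = 24/52 = 0.4615
D = 0.75 - 0.4615 = 0.2885

0.2885


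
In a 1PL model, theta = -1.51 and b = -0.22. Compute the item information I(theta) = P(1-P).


P = 1/(1+exp(-(-1.51--0.22))) = 0.2159
I = P*(1-P) = 0.2159 * 0.7841
I = 0.1693

0.1693


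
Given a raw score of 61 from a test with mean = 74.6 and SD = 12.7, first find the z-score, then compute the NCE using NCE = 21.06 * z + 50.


z = (X - mean) / SD = (61 - 74.6) / 12.7
z = -13.6 / 12.7
z = -1.0709
NCE = NCE = 21.06z + 50
Carry z at full precision (z = -13.6 / 12.7) into the conversion:
NCE = 21.06 * (-13.6 / 12.7) + 50 = -286.416 / 12.7 + 50
NCE = -22.5524 + 50
NCE = 27.4476

27.4476


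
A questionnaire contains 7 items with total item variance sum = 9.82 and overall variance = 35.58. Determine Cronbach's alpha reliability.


alpha = (k/(k-1)) * (1 - sum(si^2)/s_total^2)
= (7/6) * (1 - 9.82/35.58)
alpha = 0.8447

0.8447


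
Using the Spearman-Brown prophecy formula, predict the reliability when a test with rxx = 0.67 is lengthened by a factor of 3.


r_new = (n * rxx) / (1 + (n-1) * rxx)
r_new = (3 * 0.67) / (1 + 2 * 0.67)
r_new = 2.01 / 2.34
r_new = 0.859

0.859


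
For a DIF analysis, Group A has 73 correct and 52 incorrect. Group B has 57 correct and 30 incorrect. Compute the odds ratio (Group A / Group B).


Odds_A = 73/52 = 1.4038
Odds_B = 57/30 = 1.9
OR = Odds_A / Odds_B = 1.4038 / 1.9
Exactly, OR = (73 * 30) / (52 * 57) = 2190 / 2964
OR = 0.7389

0.7389


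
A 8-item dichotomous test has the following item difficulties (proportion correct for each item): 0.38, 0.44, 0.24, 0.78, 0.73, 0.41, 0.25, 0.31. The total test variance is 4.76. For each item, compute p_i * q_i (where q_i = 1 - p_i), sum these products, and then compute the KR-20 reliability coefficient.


For each item, compute p_i * q_i:
  Item 1: 0.38 * 0.62 = 0.2356
  Item 2: 0.44 * 0.56 = 0.2464
  Item 3: 0.24 * 0.76 = 0.1824
  Item 4: 0.78 * 0.22 = 0.1716
  Item 5: 0.73 * 0.27 = 0.1971
  Item 6: 0.41 * 0.59 = 0.2419
  Item 7: 0.25 * 0.75 = 0.1875
  Item 8: 0.31 * 0.69 = 0.2139
Sum(p_i * q_i) = 0.2356 + 0.2464 + 0.1824 + 0.1716 + 0.1971 + 0.2419 + 0.1875 + 0.2139 = 1.6764
KR-20 = (k/(k-1)) * (1 - Sum(p_i*q_i) / Var_total)
= (8/7) * (1 - 1.6764/4.76)
= 1.1429 * 0.6478
KR-20 = 0.7404

0.7404


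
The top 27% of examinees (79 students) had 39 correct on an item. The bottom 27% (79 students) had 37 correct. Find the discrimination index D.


p_upper = 39/79 = 0.4937
p_lower = 37/79 = 0.4684
D = 0.4937 - 0.4684 = 0.0253

0.0253


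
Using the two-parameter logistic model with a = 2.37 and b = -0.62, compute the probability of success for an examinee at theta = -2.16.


a*(theta - b) = 2.37 * (-2.16 - -0.62) = -3.6498
exp(--3.6498) = 38.467
P = 1 / (1 + 38.467)
P = 0.0253

0.0253


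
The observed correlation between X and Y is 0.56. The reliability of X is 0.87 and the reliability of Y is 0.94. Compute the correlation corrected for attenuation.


r_corrected = rxy / sqrt(rxx * ryy)
= 0.56 / sqrt(0.87 * 0.94)
= 0.56 / sqrt(0.8178)
= 0.56 / 0.904323
r_corrected = 0.6192

0.6192


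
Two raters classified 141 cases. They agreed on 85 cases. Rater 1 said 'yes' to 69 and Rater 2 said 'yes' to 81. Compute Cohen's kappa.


P_o = 85/141 = 0.602837
P_e = (69*81 + 72*60) / 19881 = 0.498416
kappa = (P_o - P_e) / (1 - P_e)
kappa = (0.602837 - 0.498416) / (1 - 0.498416)
kappa = 0.2082

0.2082


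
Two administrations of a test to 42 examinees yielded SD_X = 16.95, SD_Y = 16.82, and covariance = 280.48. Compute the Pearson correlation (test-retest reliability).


r = cov(X,Y) / (SD_X * SD_Y)
r = 280.48 / (16.95 * 16.82)
r = 280.48 / 285.099
r = 0.9838

0.9838


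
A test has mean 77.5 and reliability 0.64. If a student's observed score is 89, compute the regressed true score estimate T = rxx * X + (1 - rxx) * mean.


T_est = rxx * X + (1 - rxx) * mean
T_est = 0.64 * 89 + 0.36 * 77.5
T_est = 56.96 + 27.9
T_est = 84.86

84.86


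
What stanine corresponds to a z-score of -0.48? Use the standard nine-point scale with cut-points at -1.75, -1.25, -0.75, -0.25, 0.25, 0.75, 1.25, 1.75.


Stanine boundaries: [-1.75, -1.25, -0.75, -0.25, 0.25, 0.75, 1.25, 1.75]
z = -0.48
Check each boundary:
  z >= -1.75 -> could be stanine 2
  z >= -1.25 -> could be stanine 3
  z >= -0.75 -> could be stanine 4
  z < -0.25
  z < 0.25
  z < 0.75
  z < 1.25
  z < 1.75
Highest qualifying boundary gives stanine = 4

4


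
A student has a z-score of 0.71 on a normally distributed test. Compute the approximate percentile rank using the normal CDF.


CDF(z) = 0.5 * (1 + erf(z/sqrt(2)))
erf(0.502) = 0.5223
CDF = 0.7611
Percentile rank = 0.7611 * 100 = 76.11

76.11


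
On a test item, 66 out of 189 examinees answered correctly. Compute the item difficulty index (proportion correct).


Item difficulty p = number correct / total examinees
p = 66 / 189
p = 0.3492

0.3492


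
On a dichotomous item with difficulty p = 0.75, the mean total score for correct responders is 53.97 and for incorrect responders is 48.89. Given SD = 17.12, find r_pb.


q = 1 - p = 0.25
rpb = ((M1 - M0) / SD) * sqrt(p * q)
rpb = ((53.97 - 48.89) / 17.12) * sqrt(0.75 * 0.25)
rpb = 0.1285

0.1285


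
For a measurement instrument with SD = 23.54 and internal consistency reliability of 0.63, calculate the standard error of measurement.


SEM = SD * sqrt(1 - rxx)
SEM = 23.54 * sqrt(1 - 0.63)
SEM = 23.54 * sqrt(0.37) = 23.54 * 0.608276
SEM = 14.3188

14.3188


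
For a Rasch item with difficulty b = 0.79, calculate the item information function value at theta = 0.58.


P = 1/(1+exp(-(0.58-0.79))) = 0.4477
I = P*(1-P) = 0.4477 * 0.5523
I = 0.2473

0.2473


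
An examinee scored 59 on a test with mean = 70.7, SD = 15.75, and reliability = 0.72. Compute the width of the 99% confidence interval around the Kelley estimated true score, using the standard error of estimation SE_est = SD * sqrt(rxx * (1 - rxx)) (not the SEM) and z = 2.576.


True score estimate = 0.72*59 + 0.28*70.7 = 62.276
SE_est = SD * sqrt(rxx * (1 - rxx)) = 15.75 * sqrt(0.72 * 0.28) = 15.75 * sqrt(0.2016) = 7.071732
CI = T_est +/- z * SE_est, so width = 2 * z * SE_est = 2 * 2.576 * 7.071732
Width = 36.4336

36.4336


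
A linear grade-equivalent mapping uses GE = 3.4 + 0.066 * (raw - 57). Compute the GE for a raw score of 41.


raw - median = 41 - 57 = -16
slope * diff = 0.066 * -16 = -1.056
GE = 3.4 + -1.056
GE = 2.344

2.344


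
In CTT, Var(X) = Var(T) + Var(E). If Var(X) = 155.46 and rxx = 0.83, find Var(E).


var_true = rxx * var_obs = 0.83 * 155.46 = 129.0318
var_error = var_obs - var_true
var_error = 155.46 - 129.0318
var_error = 26.4282

26.4282


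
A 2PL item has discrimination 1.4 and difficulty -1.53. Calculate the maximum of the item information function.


For 2PL, max info at theta = b = -1.53
I_max = a^2 / 4 = 1.4^2 / 4
= 1.96 / 4
I_max = 0.49

0.49


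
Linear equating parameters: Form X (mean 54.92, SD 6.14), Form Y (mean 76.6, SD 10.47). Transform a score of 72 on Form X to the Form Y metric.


slope = SD_Y / SD_X = 10.47 / 6.14 ~ 1.7052
intercept = mean_Y - slope * mean_X = 76.6 - (10.47 / 6.14) * 54.92 ~ -17.0502
Y = slope * X + intercept. To avoid rounding drift from the rounded slope/intercept, evaluate the equivalent form Y = mean_Y + SD_Y * (X - mean_X) / SD_X at full precision:
Y = 76.6 + 10.47 * (72 - 54.92) / 6.14
Y = 76.6 + 10.47 * 17.08 / 6.14
Y = 76.6 + 178.8276 / 6.14
Y = 76.6 + 29.125
Y = 105.725

105.725


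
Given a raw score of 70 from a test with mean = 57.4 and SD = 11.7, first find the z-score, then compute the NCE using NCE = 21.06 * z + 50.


z = (X - mean) / SD = (70 - 57.4) / 11.7
z = 12.6 / 11.7
z = 1.0769
NCE = NCE = 21.06z + 50
Carry z at full precision (z = 12.6 / 11.7) into the conversion:
NCE = 21.06 * (12.6 / 11.7) + 50 = 265.356 / 11.7 + 50
NCE = 22.68 + 50
NCE = 72.68

72.68


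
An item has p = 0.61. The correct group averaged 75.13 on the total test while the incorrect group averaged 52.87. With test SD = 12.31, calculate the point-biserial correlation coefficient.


q = 1 - p = 0.39
rpb = ((M1 - M0) / SD) * sqrt(p * q)
rpb = ((75.13 - 52.87) / 12.31) * sqrt(0.61 * 0.39)
rpb = 0.882

0.882


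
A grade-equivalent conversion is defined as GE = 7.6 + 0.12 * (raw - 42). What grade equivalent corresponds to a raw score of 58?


raw - median = 58 - 42 = 16
slope * diff = 0.12 * 16 = 1.92
GE = 7.6 + 1.92
GE = 9.52

9.52


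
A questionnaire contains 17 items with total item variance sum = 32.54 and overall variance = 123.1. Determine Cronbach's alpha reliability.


alpha = (k/(k-1)) * (1 - sum(si^2)/s_total^2)
= (17/16) * (1 - 32.54/123.1)
alpha = 0.7816

0.7816


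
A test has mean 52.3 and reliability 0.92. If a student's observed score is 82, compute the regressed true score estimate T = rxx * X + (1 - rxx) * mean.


T_est = rxx * X + (1 - rxx) * mean
T_est = 0.92 * 82 + 0.08 * 52.3
T_est = 75.44 + 4.184
T_est = 79.624

79.624


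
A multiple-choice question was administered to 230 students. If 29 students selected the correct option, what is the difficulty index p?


Item difficulty p = number correct / total examinees
p = 29 / 230
p = 0.1261

0.1261


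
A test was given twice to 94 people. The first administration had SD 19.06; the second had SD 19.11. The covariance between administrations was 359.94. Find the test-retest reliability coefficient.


r = cov(X,Y) / (SD_X * SD_Y)
r = 359.94 / (19.06 * 19.11)
r = 359.94 / 364.2366
r = 0.9882

0.9882


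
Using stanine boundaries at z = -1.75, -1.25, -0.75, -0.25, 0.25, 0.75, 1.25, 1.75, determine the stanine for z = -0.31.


Stanine boundaries: [-1.75, -1.25, -0.75, -0.25, 0.25, 0.75, 1.25, 1.75]
z = -0.31
Check each boundary:
  z >= -1.75 -> could be stanine 2
  z >= -1.25 -> could be stanine 3
  z >= -0.75 -> could be stanine 4
  z < -0.25
  z < 0.25
  z < 0.75
  z < 1.25
  z < 1.75
Highest qualifying boundary gives stanine = 4

4


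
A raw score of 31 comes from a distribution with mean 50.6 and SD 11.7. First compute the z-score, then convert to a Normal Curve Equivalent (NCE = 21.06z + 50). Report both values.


z = (X - mean) / SD = (31 - 50.6) / 11.7
z = -19.6 / 11.7
z = -1.6752
NCE = NCE = 21.06z + 50
Carry z at full precision (z = -19.6 / 11.7) into the conversion:
NCE = 21.06 * (-19.6 / 11.7) + 50 = -412.776 / 11.7 + 50
NCE = -35.28 + 50
NCE = 14.72

14.72


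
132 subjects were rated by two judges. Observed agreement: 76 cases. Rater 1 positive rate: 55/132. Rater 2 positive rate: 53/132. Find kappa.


P_o = 76/132 = 0.575758
P_e = (55*53 + 77*79) / 17424 = 0.516414
kappa = (P_o - P_e) / (1 - P_e)
kappa = (0.575758 - 0.516414) / (1 - 0.516414)
kappa = 0.1227

0.1227


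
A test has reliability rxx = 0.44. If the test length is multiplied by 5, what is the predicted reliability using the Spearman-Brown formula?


r_new = (n * rxx) / (1 + (n-1) * rxx)
r_new = (5 * 0.44) / (1 + 4 * 0.44)
r_new = 2.2 / 2.76
r_new = 0.7971

0.7971


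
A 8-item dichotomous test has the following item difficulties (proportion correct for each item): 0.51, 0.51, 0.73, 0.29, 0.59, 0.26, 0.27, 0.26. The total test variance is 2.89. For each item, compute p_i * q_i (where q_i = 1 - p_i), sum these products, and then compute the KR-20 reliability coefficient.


For each item, compute p_i * q_i:
  Item 1: 0.51 * 0.49 = 0.2499
  Item 2: 0.51 * 0.49 = 0.2499
  Item 3: 0.73 * 0.27 = 0.1971
  Item 4: 0.29 * 0.71 = 0.2059
  Item 5: 0.59 * 0.41 = 0.2419
  Item 6: 0.26 * 0.74 = 0.1924
  Item 7: 0.27 * 0.73 = 0.1971
  Item 8: 0.26 * 0.74 = 0.1924
Sum(p_i * q_i) = 0.2499 + 0.2499 + 0.1971 + 0.2059 + 0.2419 + 0.1924 + 0.1971 + 0.1924 = 1.7266
KR-20 = (k/(k-1)) * (1 - Sum(p_i*q_i) / Var_total)
= (8/7) * (1 - 1.7266/2.89)
= 1.1429 * 0.4026
KR-20 = 0.4601

0.4601


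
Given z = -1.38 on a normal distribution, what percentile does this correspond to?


CDF(z) = 0.5 * (1 + erf(z/sqrt(2)))
erf(-0.9758) = -0.8324
CDF = 0.0838
Percentile rank = 0.0838 * 100 = 8.38

8.38


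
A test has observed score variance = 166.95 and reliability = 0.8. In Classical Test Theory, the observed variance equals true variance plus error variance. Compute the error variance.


var_true = rxx * var_obs = 0.8 * 166.95 = 133.56
var_error = var_obs - var_true
var_error = 166.95 - 133.56
var_error = 33.39

33.39


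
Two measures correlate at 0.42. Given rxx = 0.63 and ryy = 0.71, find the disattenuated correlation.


r_corrected = rxy / sqrt(rxx * ryy)
= 0.42 / sqrt(0.63 * 0.71)
= 0.42 / sqrt(0.4473)
= 0.42 / 0.668805
r_corrected = 0.628

0.628


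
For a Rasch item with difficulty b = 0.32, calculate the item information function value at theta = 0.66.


P = 1/(1+exp(-(0.66-0.32))) = 0.5842
I = P*(1-P) = 0.5842 * 0.4158
I = 0.2429

0.2429
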